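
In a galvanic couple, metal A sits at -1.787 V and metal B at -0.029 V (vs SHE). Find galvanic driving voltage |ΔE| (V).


Driving voltage is the absolute potential difference.
|ΔE| = |-1.787 − (-0.029)| = 1.758 V

1.758 V


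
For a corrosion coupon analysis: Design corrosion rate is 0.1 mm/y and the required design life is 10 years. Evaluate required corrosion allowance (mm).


Corrosion allowance = CR × design life
CA = 0.1 * 10 = 1.0 mm

1.0 mm


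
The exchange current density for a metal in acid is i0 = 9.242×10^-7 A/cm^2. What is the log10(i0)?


i0 = 9.242×10^-7 A/cm^2
log10(i0) = -6.034

-6.034


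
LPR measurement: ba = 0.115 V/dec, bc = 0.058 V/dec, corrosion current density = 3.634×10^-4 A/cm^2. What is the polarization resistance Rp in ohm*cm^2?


Apply the Stern-Geary equation: Rp = ba*bc / (2.303*icorr*(ba+bc))
ba*bc = 0.115*0.058 = 0.00667
ba+bc = 0.173; 2.303*icorr*(ba+bc) = 2.303*3.634×10^-4*0.173 = 1.4478546×10^-4
Rp = 0.00667 / 1.4478546×10^-4 = 46.1 ohm*cm^2

46.1 ohm*cm^2


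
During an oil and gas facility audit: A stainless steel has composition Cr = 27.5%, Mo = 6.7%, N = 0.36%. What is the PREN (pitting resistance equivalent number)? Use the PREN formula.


Apply the PREN formula: PREN = Cr + 3.3*Mo + 16*N
PREN = 27.5 + 3.3*6.7 + 16*0.36
PREN = 27.5 + 22.11 + 5.76 = 55.37

55.37


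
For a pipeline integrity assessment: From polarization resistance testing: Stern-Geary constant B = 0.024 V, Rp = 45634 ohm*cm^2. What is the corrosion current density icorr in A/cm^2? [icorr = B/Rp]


Apply the Stern-Geary relation: icorr = B / Rp
icorr = 0.024 / 45634 = 5.259×10^-7 A/cm^2

5.259×10^-7 A/cm^2


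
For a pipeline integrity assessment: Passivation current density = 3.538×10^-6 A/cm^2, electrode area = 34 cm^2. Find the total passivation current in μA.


I = i_pass * A, then convert A → μA (×10^6)
I = 3.538×10^-6 * 34 * 10^6 = 120.29 μA

120.29 μA


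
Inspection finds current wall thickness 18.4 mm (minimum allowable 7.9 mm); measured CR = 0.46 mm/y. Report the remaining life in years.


Apply the remaining-life relation: RL = (t_current − t_min) / CR
RL = (18.4 − 7.9) / 0.46 = 10.5 / 0.46 = 22.8 years

22.8 years


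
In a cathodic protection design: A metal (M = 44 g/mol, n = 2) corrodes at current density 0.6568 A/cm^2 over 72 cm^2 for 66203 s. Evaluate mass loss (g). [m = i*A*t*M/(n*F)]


Apply Faraday's law: m = i*A*t*M / (n*F)
Total charge passed Q = i*A*t = 0.6568*72*66203 = 3130713.3888 C
m = Q*M/(n*F) = 3130713.3888*44/(2*96485) = 713.8487 g

713.8487 g


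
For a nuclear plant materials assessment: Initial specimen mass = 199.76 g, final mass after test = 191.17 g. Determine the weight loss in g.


Weight loss = initial − final
WL = 199.76 − 191.17 = 8.59 g

8.59 g


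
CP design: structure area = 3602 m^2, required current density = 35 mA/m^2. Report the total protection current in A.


I = area * current density, then convert mA → A (÷1000)
I = 3602 * 35 / 1000 = 126.07 A

126.07 A


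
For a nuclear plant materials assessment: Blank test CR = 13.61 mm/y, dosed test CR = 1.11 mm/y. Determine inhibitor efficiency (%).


Apply the inhibitor-efficiency definition: IE = (CR_blank − CR_inh)/CR_blank × 100
IE = (13.61 − 1.11) / 13.61 × 100
IE = 12.5 / 13.61 × 100 = 91.8 %

91.8 %


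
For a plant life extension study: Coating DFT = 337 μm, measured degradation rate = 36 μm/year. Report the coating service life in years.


Service life = thickness / degradation rate
Life = 337 / 36 = 9.4 years

9.4 years


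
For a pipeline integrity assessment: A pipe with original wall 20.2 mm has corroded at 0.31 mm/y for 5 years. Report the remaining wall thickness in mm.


Remaining wall = original − CR × time
t = 20.2 − 0.31*5 = 20.2 − 1.55 = 18.65 mm

18.65 mm


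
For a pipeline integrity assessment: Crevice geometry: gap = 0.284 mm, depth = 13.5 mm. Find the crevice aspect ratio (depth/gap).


Aspect ratio = depth / gap
Ratio = 13.5 / 0.284 = 47.5

47.5


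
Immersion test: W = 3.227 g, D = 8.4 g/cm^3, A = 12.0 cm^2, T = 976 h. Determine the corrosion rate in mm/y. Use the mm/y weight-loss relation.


Apply the mm/y weight-loss relation: CR = 87600 * W / (D * A * T)
Numerator: 87600 * 3.227 = 282685.2
Denominator: 8.4 * 12.0 * 976 = 98380.8
CR = 282685.2 / 98380.8 = 2.87338 mm/y

2.87338 mm/y


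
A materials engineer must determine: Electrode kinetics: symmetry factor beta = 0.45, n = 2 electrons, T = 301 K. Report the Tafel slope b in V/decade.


Apply the Tafel slope relation: b = 2.303*R*T/(beta*n*F)
Numerator: 2.303 * 8.314 * 301 = 5763.29
Denominator: 0.45 * 2 * 96485 = 86836.5
b = 5763.29 / 86836.5 = 0.0664 V/decade

0.0664 V/decade


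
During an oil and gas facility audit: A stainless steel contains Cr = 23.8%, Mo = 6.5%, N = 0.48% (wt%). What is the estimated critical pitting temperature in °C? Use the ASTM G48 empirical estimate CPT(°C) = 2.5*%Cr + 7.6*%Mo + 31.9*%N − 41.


Apply the ASTM G48 empirical CPT estimate: CPT(°C) = 2.5*%Cr + 7.6*%Mo + 31.9*%N − 41
2.5*23.8 = 59.5; 7.6*6.5 = 49.4; 31.9*0.48 = 15.312
CPT = 59.5 + 49.4 + 15.312 − 41 = 83.212 °C
Rounded to 0.1 °C: CPT ≈ 83.2 °C

83.2 °C


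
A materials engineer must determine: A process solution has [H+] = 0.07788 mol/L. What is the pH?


pH = −log10[H+]
pH = −log10(0.07788) = 1.11

1.11


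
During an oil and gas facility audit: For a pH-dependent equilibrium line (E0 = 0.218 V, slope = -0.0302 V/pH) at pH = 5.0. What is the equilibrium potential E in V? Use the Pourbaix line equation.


Apply the Pourbaix line equation: E = E0 + slope*pH
E = 0.218 + (-0.0302)*5.0 = 0.218 + (-0.151) = 0.067 V
Rounded to 4 decimal places: E = 0.0670 V

0.0670 V


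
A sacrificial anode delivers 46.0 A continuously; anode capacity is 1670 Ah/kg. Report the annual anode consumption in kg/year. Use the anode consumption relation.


Annual consumption = current * hours per year / capacity
Rate = 46.0 * 8760 / 1670 = 241.3 kg/year

241.3 kg/year


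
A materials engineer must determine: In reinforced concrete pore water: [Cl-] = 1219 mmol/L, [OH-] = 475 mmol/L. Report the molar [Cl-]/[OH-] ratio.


Threshold parameter = [Cl-] / [OH-] (molar basis; both in mmol/L, so units cancel)
Ratio = 1219 / 475 = 2.57

2.57


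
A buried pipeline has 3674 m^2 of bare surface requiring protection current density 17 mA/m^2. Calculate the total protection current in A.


I = area * current density, then convert mA → A (÷1000)
I = 3674 * 17 / 1000 = 62.46 A

62.46 A


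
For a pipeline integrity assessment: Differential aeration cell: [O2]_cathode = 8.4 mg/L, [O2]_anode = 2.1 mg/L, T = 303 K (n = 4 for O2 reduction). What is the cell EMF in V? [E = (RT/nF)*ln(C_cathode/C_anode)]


Apply the Nernst concentration-cell relation: E = (RT/nF)*ln(C_cathode/C_anode)
RT/nF = 8.314*303/(4*96485) = 0.00652729 V
ln(8.4/2.1) = 1.38629
E = 0.00652729 * 1.38629 = 0.00905 V

0.00905 V


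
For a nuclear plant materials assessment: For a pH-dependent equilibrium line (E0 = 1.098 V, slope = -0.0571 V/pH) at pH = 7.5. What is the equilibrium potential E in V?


Apply the Pourbaix line equation: E = E0 + slope*pH
E = 1.098 + (-0.0571)*7.5 = 1.098 + (-0.42825) = 0.66975 V
Rounded to 3 decimal places: E = 0.670 V

0.670 V


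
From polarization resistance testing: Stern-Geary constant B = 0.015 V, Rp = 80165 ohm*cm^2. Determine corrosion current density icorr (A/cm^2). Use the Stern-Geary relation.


Apply the Stern-Geary relation: icorr = B / Rp
icorr = 0.015 / 80165 = 1.871×10^-7 A/cm^2

1.871×10^-7 A/cm^2


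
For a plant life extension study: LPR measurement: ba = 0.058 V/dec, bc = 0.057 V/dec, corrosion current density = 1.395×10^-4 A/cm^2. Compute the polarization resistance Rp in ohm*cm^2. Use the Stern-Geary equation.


Apply the Stern-Geary equation: Rp = ba*bc / (2.303*icorr*(ba+bc))
ba*bc = 0.058*0.057 = 0.003306
ba+bc = 0.115; 2.303*icorr*(ba+bc) = 2.303*1.395×10^-4*0.115 = 3.6945878×10^-5
Rp = 0.003306 / 3.6945878×10^-5 = 89.48 ohm*cm^2

89.48 ohm*cm^2


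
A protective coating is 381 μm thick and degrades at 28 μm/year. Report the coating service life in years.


Service life = thickness / degradation rate
Life = 381 / 28 = 13.6 years

13.6 years


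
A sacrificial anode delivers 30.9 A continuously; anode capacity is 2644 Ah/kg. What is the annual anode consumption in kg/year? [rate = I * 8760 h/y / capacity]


Annual consumption = current * hours per year / capacity
Rate = 30.9 * 8760 / 2644 = 102.4 kg/year

102.4 kg/year


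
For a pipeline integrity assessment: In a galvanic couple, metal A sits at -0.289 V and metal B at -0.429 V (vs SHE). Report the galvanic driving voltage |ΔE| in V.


Driving voltage is the absolute potential difference.
|ΔE| = |-0.289 − (-0.429)| = 0.14 V

0.14 V


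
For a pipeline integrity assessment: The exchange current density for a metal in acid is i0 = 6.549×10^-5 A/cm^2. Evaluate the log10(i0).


i0 = 6.549×10^-5 A/cm^2
log10(i0) = -4.184

-4.184


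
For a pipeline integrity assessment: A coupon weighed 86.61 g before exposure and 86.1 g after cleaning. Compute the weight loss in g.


Weight loss = initial − final
WL = 86.61 − 86.1 = 0.51 g

0.51 g


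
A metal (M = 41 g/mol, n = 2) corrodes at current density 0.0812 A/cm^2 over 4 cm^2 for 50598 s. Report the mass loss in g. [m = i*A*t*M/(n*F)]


Apply Faraday's law: m = i*A*t*M / (n*F)
Total charge passed Q = i*A*t = 0.0812*4*50598 = 16434.2304 C
m = Q*M/(n*F) = 16434.2304*41/(2*96485) = 3.49175 g

3.49175 g


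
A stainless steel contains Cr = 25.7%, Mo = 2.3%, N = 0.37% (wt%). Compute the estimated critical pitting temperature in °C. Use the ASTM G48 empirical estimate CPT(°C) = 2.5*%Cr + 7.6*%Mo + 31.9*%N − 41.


Apply the ASTM G48 empirical CPT estimate: CPT(°C) = 2.5*%Cr + 7.6*%Mo + 31.9*%N − 41
2.5*25.7 = 64.25; 7.6*2.3 = 17.48; 31.9*0.37 = 11.803
CPT = 64.25 + 17.48 + 11.803 − 41 = 52.533 °C
Rounded to 0.1 °C: CPT ≈ 52.5 °C

52.5 °C


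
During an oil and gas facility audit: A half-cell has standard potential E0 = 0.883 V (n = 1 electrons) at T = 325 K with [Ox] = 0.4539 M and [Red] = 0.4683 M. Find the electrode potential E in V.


Apply the Nernst equation: E = E0 + (RT/nF)*ln([Ox]/[Red])
Step 1: RT/nF = 8.314*325/(1*96485) = 0.02800487 V
Step 2: [Ox]/[Red] = 0.4539/0.4683 = 0.96925
Step 3: ln(0.96925) = -0.031233
Step 4: correction = 0.02800487 * -0.031233 = -0.001 V
E = 0.883 + -0.001 = 0.882 V

0.882 V


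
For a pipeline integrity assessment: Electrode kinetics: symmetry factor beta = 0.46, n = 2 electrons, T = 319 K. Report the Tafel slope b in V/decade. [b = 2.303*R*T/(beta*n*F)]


Apply the Tafel slope relation: b = 2.303*R*T/(beta*n*F)
Numerator: 2.303 * 8.314 * 319 = 6107.94
Denominator: 0.46 * 2 * 96485 = 88766.2
b = 6107.94 / 88766.2 = 0.069 V/decade

0.069 V/decade


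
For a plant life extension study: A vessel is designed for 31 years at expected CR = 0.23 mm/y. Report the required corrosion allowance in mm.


Corrosion allowance = CR × design life
CA = 0.23 * 31 = 7.13 mm

7.13 mm


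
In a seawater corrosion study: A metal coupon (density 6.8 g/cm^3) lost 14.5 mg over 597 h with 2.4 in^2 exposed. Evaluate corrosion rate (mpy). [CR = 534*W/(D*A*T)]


Apply the mpy weight-loss relation: CR = 534 * W / (D * A * T)
Numerator: 534 * 14.5 = 7743.0
Denominator: 6.8 * 2.4 * 597 = 9743.04
CR = 7743.0 / 9743.04 = 0.7947 mpy

0.7947 mpy


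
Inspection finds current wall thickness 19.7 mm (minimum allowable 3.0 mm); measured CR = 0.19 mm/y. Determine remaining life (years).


Apply the remaining-life relation: RL = (t_current − t_min) / CR
RL = (19.7 − 3.0) / 0.19 = 16.7 / 0.19 = 87.9 years

87.9 years


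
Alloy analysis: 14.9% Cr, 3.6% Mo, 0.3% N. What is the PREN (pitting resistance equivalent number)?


Apply the PREN formula: PREN = Cr + 3.3*Mo + 16*N
PREN = 14.9 + 3.3*3.6 + 16*0.3
PREN = 14.9 + 11.88 + 4.8 = 31.58

31.58


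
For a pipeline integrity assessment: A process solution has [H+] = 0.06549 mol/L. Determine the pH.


pH = −log10[H+]
pH = −log10(0.06549) = 1.18

1.18


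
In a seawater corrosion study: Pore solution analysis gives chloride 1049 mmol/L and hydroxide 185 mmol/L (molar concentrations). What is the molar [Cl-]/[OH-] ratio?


Threshold parameter = [Cl-] / [OH-] (molar basis; both in mmol/L, so units cancel)
Ratio = 1049 / 185 = 5.67

5.67


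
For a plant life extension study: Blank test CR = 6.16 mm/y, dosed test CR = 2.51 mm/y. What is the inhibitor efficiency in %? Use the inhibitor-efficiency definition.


Apply the inhibitor-efficiency definition: IE = (CR_blank − CR_inh)/CR_blank × 100
IE = (6.16 − 2.51) / 6.16 × 100
IE = 3.65 / 6.16 × 100 = 59.3 %

59.3 %


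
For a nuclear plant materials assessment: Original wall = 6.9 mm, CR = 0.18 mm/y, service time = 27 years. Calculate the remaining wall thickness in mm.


Remaining wall = original − CR × time
t = 6.9 − 0.18*27 = 6.9 − 4.86 = 2.04 mm

2.04 mm


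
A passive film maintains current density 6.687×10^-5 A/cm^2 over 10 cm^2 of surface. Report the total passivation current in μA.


I = i_pass * A, then convert A → μA (×10^6)
I = 6.687×10^-5 * 10 * 10^6 = 668.7 μA

668.7 μA


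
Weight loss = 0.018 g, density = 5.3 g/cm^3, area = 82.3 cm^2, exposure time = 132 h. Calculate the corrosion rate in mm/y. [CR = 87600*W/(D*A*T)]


Apply the mm/y weight-loss relation: CR = 87600 * W / (D * A * T)
Numerator: 87600 * 0.018 = 1576.8
Denominator: 5.3 * 82.3 * 132 = 57577.08
CR = 1576.8 / 57577.08 = 0.02739 mm/y

0.02739 mm/y


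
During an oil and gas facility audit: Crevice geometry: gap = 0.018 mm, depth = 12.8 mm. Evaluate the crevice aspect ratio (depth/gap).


Aspect ratio = depth / gap
Ratio = 12.8 / 0.018 = 711.1

711.1


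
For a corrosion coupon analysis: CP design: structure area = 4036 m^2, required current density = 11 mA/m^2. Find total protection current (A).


I = area * current density, then convert mA → A (÷1000)
I = 4036 * 11 / 1000 = 44.4 A

44.4 A


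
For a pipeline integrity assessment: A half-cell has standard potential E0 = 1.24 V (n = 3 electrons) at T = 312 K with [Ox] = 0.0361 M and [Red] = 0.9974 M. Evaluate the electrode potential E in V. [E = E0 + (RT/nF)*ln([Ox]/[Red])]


Apply the Nernst equation: E = E0 + (RT/nF)*ln([Ox]/[Red])
Step 1: RT/nF = 8.314*312/(3*96485) = 0.00896156 V
Step 2: [Ox]/[Red] = 0.0361/0.9974 = 0.036194
Step 3: ln(0.036194) = -3.318862
Step 4: correction = 0.00896156 * -3.318862 = -0.03 V
E = 1.24 + -0.03 = 1.21 V

1.21 V


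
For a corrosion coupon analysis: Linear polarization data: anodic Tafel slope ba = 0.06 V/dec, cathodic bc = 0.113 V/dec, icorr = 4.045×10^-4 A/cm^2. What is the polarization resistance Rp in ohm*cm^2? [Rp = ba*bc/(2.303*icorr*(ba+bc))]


Apply the Stern-Geary equation: Rp = ba*bc / (2.303*icorr*(ba+bc))
ba*bc = 0.06*0.113 = 0.00678
ba+bc = 0.173; 2.303*icorr*(ba+bc) = 2.303*4.045×10^-4*0.173 = 1.6116049×10^-4
Rp = 0.00678 / 1.6116049×10^-4 = 42.07 ohm*cm^2

42.07 ohm*cm^2


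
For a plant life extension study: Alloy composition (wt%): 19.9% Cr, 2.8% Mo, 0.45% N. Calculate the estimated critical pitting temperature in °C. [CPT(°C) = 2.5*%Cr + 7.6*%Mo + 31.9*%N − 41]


Apply the ASTM G48 empirical CPT estimate: CPT(°C) = 2.5*%Cr + 7.6*%Mo + 31.9*%N − 41
2.5*19.9 = 49.75; 7.6*2.8 = 21.28; 31.9*0.45 = 14.355
CPT = 49.75 + 21.28 + 14.355 − 41 = 44.385 °C
Rounded to 0.1 °C: CPT ≈ 44.4 °C

44.4 °C


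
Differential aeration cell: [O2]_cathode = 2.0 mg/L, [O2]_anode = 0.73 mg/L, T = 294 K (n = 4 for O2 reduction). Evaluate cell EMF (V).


Apply the Nernst concentration-cell relation: E = (RT/nF)*ln(C_cathode/C_anode)
RT/nF = 8.314*294/(4*96485) = 0.00633341 V
ln(2.0/0.73) = 1.00786
E = 0.00633341 * 1.00786 = 0.00638 V

0.00638 V


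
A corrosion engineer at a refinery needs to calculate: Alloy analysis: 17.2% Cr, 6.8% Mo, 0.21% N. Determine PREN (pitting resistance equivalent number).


Apply the PREN formula: PREN = Cr + 3.3*Mo + 16*N
PREN = 17.2 + 3.3*6.8 + 16*0.21
PREN = 17.2 + 22.44 + 3.36 = 43.0

43.0


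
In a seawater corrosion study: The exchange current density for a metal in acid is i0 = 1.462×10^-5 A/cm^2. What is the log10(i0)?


i0 = 1.462×10^-5 A/cm^2
log10(i0) = -4.835

-4.835


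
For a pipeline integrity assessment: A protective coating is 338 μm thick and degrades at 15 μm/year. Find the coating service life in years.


Service life = thickness / degradation rate
Life = 338 / 15 = 22.5 years

22.5 years


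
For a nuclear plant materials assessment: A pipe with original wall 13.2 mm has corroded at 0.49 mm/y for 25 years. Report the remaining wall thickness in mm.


Remaining wall = original − CR × time
t = 13.2 − 0.49*25 = 13.2 − 12.25 = 0.95 mm

0.95 mm


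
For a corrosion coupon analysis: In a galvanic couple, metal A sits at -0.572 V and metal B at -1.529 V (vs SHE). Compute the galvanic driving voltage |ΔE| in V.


Driving voltage is the absolute potential difference.
|ΔE| = |-0.572 − (-1.529)| = 0.957 V

0.957 V


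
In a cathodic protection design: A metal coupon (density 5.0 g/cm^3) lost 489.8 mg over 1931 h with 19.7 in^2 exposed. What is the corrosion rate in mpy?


Apply the mpy weight-loss relation: CR = 534 * W / (D * A * T)
Numerator: 534 * 489.8 = 261553.2
Denominator: 5.0 * 19.7 * 1931 = 190203.5
CR = 261553.2 / 190203.5 = 1.37512 mpy

1.37512 mpy


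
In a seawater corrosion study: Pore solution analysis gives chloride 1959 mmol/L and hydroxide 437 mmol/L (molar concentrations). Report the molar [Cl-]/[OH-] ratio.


Threshold parameter = [Cl-] / [OH-] (molar basis; both in mmol/L, so units cancel)
Ratio = 1959 / 437 = 4.48

4.48


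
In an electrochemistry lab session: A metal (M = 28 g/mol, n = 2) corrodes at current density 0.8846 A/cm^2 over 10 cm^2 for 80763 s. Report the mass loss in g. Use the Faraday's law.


Apply Faraday's law: m = i*A*t*M / (n*F)
Total charge passed Q = i*A*t = 0.8846*10*80763 = 714429.498 C
m = Q*M/(n*F) = 714429.498*28/(2*96485) = 103.6639 g

103.6639 g


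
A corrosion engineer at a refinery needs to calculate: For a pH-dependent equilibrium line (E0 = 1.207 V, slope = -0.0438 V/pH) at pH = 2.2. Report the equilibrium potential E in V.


Apply the Pourbaix line equation: E = E0 + slope*pH
E = 1.207 + (-0.0438)*2.2 = 1.207 + (-0.09636) = 1.11064 V
Rounded to 3 decimal places: E = 1.111 V

1.111 V


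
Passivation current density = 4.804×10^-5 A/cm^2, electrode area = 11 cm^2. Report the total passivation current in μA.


I = i_pass * A, then convert A → μA (×10^6)
I = 4.804×10^-5 * 11 * 10^6 = 528.44 μA

528.44 μA


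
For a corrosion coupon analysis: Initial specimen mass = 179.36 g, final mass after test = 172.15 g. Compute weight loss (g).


Weight loss = initial − final
WL = 179.36 − 172.15 = 7.21 g

7.21 g


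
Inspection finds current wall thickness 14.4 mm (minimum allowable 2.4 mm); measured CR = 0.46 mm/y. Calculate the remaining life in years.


Apply the remaining-life relation: RL = (t_current − t_min) / CR
RL = (14.4 − 2.4) / 0.46 = 12.0 / 0.46 = 26.1 years

26.1 years


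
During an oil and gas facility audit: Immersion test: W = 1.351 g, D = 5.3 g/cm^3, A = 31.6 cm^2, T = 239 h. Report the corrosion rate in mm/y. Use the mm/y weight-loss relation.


Apply the mm/y weight-loss relation: CR = 87600 * W / (D * A * T)
Numerator: 87600 * 1.351 = 118347.6
Denominator: 5.3 * 31.6 * 239 = 40027.72
CR = 118347.6 / 40027.72 = 2.9566 mm/y

2.9566 mm/y


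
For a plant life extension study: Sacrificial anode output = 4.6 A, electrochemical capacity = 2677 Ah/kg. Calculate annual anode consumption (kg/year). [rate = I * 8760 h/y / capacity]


Annual consumption = current * hours per year / capacity
Rate = 4.6 * 8760 / 2677 = 15.1 kg/year

15.1 kg/year


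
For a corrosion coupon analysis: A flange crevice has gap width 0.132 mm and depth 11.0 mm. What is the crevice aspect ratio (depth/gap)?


Aspect ratio = depth / gap
Ratio = 11.0 / 0.132 = 83.3

83.3


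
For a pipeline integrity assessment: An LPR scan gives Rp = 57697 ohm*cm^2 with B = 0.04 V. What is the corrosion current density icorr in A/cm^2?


Apply the Stern-Geary relation: icorr = B / Rp
icorr = 0.04 / 57697 = 6.933×10^-7 A/cm^2

6.933×10^-7 A/cm^2


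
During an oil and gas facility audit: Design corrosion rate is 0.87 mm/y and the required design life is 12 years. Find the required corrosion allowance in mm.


Corrosion allowance = CR × design life
CA = 0.87 * 12 = 10.44 mm

10.44 mm


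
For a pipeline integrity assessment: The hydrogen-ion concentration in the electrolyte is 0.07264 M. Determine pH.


pH = −log10[H+]
pH = −log10(0.07264) = 1.14

1.14


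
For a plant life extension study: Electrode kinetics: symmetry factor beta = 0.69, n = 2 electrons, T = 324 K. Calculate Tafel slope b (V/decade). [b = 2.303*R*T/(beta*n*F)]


Apply the Tafel slope relation: b = 2.303*R*T/(beta*n*F)
Numerator: 2.303 * 8.314 * 324 = 6203.67
Denominator: 0.69 * 2 * 96485 = 133149.3
b = 6203.67 / 133149.3 = 0.047 V/decade

0.047 V/decade


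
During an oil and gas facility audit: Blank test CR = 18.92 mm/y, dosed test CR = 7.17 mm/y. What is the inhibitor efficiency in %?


Apply the inhibitor-efficiency definition: IE = (CR_blank − CR_inh)/CR_blank × 100
IE = (18.92 − 7.17) / 18.92 × 100
IE = 11.75 / 18.92 × 100 = 62.1 %

62.1 %


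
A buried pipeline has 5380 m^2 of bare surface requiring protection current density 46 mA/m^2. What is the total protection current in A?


I = area * current density, then convert mA → A (÷1000)
I = 5380 * 46 / 1000 = 247.48 A

247.48 A


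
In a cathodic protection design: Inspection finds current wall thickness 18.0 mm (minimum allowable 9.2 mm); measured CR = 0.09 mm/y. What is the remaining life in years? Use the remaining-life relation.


Apply the remaining-life relation: RL = (t_current − t_min) / CR
RL = (18.0 − 9.2) / 0.09 = 8.8 / 0.09 = 97.8 years

97.8 years


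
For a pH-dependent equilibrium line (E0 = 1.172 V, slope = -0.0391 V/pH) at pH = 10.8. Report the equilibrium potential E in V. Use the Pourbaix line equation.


Apply the Pourbaix line equation: E = E0 + slope*pH
E = 1.172 + (-0.0391)*10.8 = 1.172 + (-0.42228) = 0.74972 V
Rounded to 4 decimal places: E = 0.7497 V

0.7497 V


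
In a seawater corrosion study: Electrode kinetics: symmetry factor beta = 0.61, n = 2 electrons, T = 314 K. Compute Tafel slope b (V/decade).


Apply the Tafel slope relation: b = 2.303*R*T/(beta*n*F)
Numerator: 2.303 * 8.314 * 314 = 6012.2
Denominator: 0.61 * 2 * 96485 = 117711.7
b = 6012.2 / 117711.7 = 0.051 V/decade

0.051 V/decade


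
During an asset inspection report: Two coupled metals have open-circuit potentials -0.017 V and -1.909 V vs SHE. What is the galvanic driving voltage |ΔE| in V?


Driving voltage is the absolute potential difference.
|ΔE| = |-0.017 − (-1.909)| = 1.892 V

1.892 V


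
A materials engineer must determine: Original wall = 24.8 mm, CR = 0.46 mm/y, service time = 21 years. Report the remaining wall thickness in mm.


Remaining wall = original − CR × time
t = 24.8 − 0.46*21 = 24.8 − 9.66 = 15.14 mm

15.14 mm


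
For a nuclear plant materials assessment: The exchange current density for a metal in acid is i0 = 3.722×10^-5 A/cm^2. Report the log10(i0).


i0 = 3.722×10^-5 A/cm^2
log10(i0) = -4.429

-4.429


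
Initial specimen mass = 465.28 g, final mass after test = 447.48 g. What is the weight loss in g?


Weight loss = initial − final
WL = 465.28 − 447.48 = 17.8 g

17.8 g


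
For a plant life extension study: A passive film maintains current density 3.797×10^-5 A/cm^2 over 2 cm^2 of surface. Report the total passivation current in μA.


I = i_pass * A, then convert A → μA (×10^6)
I = 3.797×10^-5 * 2 * 10^6 = 75.94 μA

75.94 μA


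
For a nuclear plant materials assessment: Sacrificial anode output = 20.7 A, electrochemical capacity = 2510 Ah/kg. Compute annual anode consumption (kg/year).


Annual consumption = current * hours per year / capacity
Rate = 20.7 * 8760 / 2510 = 72.2 kg/year

72.2 kg/year


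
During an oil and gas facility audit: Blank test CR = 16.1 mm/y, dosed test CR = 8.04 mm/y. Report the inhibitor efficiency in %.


Apply the inhibitor-efficiency definition: IE = (CR_blank − CR_inh)/CR_blank × 100
IE = (16.1 − 8.04) / 16.1 × 100
IE = 8.06 / 16.1 × 100 = 50.1 %

50.1 %


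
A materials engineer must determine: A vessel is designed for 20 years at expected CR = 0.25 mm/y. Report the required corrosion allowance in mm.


Corrosion allowance = CR × design life
CA = 0.25 * 20 = 5.0 mm

5.0 mm


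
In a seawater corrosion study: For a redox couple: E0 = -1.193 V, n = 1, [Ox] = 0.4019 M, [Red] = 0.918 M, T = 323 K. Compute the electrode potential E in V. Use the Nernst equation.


Apply the Nernst equation: E = E0 + (RT/nF)*ln([Ox]/[Red])
Step 1: RT/nF = 8.314*323/(1*96485) = 0.02783253 V
Step 2: [Ox]/[Red] = 0.4019/0.918 = 0.4378
Step 3: ln(0.4378) = -0.825993
Step 4: correction = 0.02783253 * -0.825993 = -0.023 V
E = -1.193 + -0.023 = -1.216 V

-1.216 V


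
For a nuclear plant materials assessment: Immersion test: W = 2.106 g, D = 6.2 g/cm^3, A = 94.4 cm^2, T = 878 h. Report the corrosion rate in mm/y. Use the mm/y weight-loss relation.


Apply the mm/y weight-loss relation: CR = 87600 * W / (D * A * T)
Numerator: 87600 * 2.106 = 184485.6
Denominator: 6.2 * 94.4 * 878 = 513875.84
CR = 184485.6 / 513875.84 = 0.35901 mm/y

0.35901 mm/y


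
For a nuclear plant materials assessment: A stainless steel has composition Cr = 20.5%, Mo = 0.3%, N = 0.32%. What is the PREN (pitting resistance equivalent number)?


Apply the PREN formula: PREN = Cr + 3.3*Mo + 16*N
PREN = 20.5 + 3.3*0.3 + 16*0.32
PREN = 20.5 + 0.99 + 5.12 = 26.61

26.61


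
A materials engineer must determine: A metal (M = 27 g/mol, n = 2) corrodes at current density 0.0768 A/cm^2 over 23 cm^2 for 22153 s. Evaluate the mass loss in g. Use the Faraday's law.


Apply Faraday's law: m = i*A*t*M / (n*F)
Total charge passed Q = i*A*t = 0.0768*23*22153 = 39131.0592 C
m = Q*M/(n*F) = 39131.0592*27/(2*96485) = 5.4751 g

5.4751 g


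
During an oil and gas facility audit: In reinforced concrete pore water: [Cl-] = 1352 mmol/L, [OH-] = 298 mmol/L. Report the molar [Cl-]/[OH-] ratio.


Threshold parameter = [Cl-] / [OH-] (molar basis; both in mmol/L, so units cancel)
Ratio = 1352 / 298 = 4.54

4.54


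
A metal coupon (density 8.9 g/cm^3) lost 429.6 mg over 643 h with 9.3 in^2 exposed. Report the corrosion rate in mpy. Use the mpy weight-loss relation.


Apply the mpy weight-loss relation: CR = 534 * W / (D * A * T)
Numerator: 534 * 429.6 = 229406.4
Denominator: 8.9 * 9.3 * 643 = 53221.11
CR = 229406.4 / 53221.11 = 4.31 mpy

4.31 mpy


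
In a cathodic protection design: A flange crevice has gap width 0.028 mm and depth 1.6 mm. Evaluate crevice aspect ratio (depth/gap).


Aspect ratio = depth / gap
Ratio = 1.6 / 0.028 = 57.1

57.1


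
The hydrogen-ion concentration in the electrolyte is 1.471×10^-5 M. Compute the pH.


pH = −log10[H+]
pH = −log10(1.471×10^-5) = 4.83

4.83


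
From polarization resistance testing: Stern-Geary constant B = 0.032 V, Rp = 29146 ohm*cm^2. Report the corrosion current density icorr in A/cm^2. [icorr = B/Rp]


Apply the Stern-Geary relation: icorr = B / Rp
icorr = 0.032 / 29146 = 1.098×10^-6 A/cm^2

1.098×10^-6 A/cm^2


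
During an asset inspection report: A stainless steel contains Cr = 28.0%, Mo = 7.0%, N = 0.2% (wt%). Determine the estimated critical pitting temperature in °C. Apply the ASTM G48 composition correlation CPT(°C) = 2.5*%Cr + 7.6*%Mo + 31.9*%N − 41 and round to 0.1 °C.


Apply the ASTM G48 empirical CPT estimate: CPT(°C) = 2.5*%Cr + 7.6*%Mo + 31.9*%N − 41
2.5*28.0 = 70; 7.6*7.0 = 53.2; 31.9*0.2 = 6.38
CPT = 70 + 53.2 + 6.38 − 41 = 88.58 °C
Rounded to 0.1 °C: CPT ≈ 88.6 °C

88.6 °C


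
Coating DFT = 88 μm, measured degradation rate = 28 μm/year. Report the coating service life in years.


Service life = thickness / degradation rate
Life = 88 / 28 = 3.1 years

3.1 years


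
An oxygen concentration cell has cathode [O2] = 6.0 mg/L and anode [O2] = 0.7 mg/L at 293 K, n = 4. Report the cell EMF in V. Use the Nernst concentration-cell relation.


Apply the Nernst concentration-cell relation: E = (RT/nF)*ln(C_cathode/C_anode)
RT/nF = 8.314*293/(4*96485) = 0.00631187 V
ln(6.0/0.7) = 2.14843
E = 0.00631187 * 2.14843 = 0.01356 V

0.01356 V


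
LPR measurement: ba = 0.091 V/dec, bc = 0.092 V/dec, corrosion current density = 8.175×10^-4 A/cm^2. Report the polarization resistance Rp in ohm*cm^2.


Apply the Stern-Geary equation: Rp = ba*bc / (2.303*icorr*(ba+bc))
ba*bc = 0.091*0.092 = 0.008372
ba+bc = 0.183; 2.303*icorr*(ba+bc) = 2.303*8.175×10^-4*0.183 = 3.4453456×10^-4
Rp = 0.008372 / 3.4453456×10^-4 = 24.3 ohm*cm^2

24.3 ohm*cm^2


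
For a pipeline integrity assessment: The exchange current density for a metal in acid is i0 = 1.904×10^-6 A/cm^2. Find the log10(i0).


i0 = 1.904×10^-6 A/cm^2
log10(i0) = -5.72

-5.72


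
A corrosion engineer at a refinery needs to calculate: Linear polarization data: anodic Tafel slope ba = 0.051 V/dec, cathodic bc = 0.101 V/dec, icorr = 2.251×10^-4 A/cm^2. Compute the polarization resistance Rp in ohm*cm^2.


Apply the Stern-Geary equation: Rp = ba*bc / (2.303*icorr*(ba+bc))
ba*bc = 0.051*0.101 = 0.005151
ba+bc = 0.152; 2.303*icorr*(ba+bc) = 2.303*2.251×10^-4*0.152 = 7.8797606×10^-5
Rp = 0.005151 / 7.8797606×10^-5 = 65.4 ohm*cm^2

65.4 ohm*cm^2


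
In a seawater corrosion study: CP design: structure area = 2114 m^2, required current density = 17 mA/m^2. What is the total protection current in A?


I = area * current density, then convert mA → A (÷1000)
I = 2114 * 17 / 1000 = 35.94 A

35.94 A


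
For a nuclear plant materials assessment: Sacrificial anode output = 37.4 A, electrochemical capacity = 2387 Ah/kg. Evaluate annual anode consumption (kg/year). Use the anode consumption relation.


Annual consumption = current * hours per year / capacity
Rate = 37.4 * 8760 / 2387 = 137.3 kg/year

137.3 kg/year


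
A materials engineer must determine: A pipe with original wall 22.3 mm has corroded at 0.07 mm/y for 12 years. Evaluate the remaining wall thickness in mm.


Remaining wall = original − CR × time
t = 22.3 − 0.07*12 = 22.3 − 0.84 = 21.46 mm

21.46 mm


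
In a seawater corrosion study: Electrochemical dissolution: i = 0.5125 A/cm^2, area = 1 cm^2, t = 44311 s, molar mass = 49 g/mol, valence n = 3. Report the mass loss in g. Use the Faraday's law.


Apply Faraday's law: m = i*A*t*M / (n*F)
Total charge passed Q = i*A*t = 0.5125*1*44311 = 22709.3875 C
m = Q*M/(n*F) = 22709.3875*49/(3*96485) = 3.844 g

3.844 g


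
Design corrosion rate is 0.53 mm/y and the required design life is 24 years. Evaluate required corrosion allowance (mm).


Corrosion allowance = CR × design life
CA = 0.53 * 24 = 12.72 mm

12.72 mm


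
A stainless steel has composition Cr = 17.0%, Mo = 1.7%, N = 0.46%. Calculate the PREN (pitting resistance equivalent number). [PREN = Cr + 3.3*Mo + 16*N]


Apply the PREN formula: PREN = Cr + 3.3*Mo + 16*N
PREN = 17.0 + 3.3*1.7 + 16*0.46
PREN = 17.0 + 5.61 + 7.36 = 29.97

29.97


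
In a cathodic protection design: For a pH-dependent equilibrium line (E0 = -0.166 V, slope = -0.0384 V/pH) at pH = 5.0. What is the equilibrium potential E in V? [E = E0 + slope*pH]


Apply the Pourbaix line equation: E = E0 + slope*pH
E = -0.166 + (-0.0384)*5.0 = -0.166 + (-0.192) = -0.358 V
Rounded to 3 decimal places: E = -0.358 V

-0.358 V


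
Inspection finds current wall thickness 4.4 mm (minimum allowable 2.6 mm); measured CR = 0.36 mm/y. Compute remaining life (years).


Apply the remaining-life relation: RL = (t_current − t_min) / CR
RL = (4.4 − 2.6) / 0.36 = 1.8 / 0.36 = 5.0 years

5.0 years


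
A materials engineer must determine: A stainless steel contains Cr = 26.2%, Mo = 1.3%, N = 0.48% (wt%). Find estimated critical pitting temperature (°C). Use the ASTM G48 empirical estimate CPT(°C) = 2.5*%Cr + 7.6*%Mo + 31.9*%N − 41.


Apply the ASTM G48 empirical CPT estimate: CPT(°C) = 2.5*%Cr + 7.6*%Mo + 31.9*%N − 41
2.5*26.2 = 65.5; 7.6*1.3 = 9.88; 31.9*0.48 = 15.312
CPT = 65.5 + 9.88 + 15.312 − 41 = 49.692 °C
Rounded to 0.1 °C: CPT ≈ 49.7 °C

49.7 °C


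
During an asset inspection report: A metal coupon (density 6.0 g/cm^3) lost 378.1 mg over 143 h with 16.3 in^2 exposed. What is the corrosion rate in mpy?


Apply the mpy weight-loss relation: CR = 534 * W / (D * A * T)
Numerator: 534 * 378.1 = 201905.4
Denominator: 6.0 * 16.3 * 143 = 13985.4
CR = 201905.4 / 13985.4 = 14.437 mpy

14.437 mpy


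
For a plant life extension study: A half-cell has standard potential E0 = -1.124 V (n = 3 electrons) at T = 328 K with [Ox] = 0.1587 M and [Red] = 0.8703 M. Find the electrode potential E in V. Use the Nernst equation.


Apply the Nernst equation: E = E0 + (RT/nF)*ln([Ox]/[Red])
Step 1: RT/nF = 8.314*328/(3*96485) = 0.00942113 V
Step 2: [Ox]/[Red] = 0.1587/0.8703 = 0.182351
Step 3: ln(0.182351) = -1.701822
Step 4: correction = 0.00942113 * -1.701822 = -0.016 V
E = -1.124 + -0.016 = -1.14 V

-1.14 V


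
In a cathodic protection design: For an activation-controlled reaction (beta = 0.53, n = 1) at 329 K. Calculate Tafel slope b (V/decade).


Apply the Tafel slope relation: b = 2.303*R*T/(beta*n*F)
Numerator: 2.303 * 8.314 * 329 = 6299.41
Denominator: 0.53 * 1 * 96485 = 51137.05
b = 6299.41 / 51137.05 = 0.1232 V/decade

0.1232 V/decade


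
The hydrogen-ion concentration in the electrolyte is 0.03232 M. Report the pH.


pH = −log10[H+]
pH = −log10(0.03232) = 1.49

1.49


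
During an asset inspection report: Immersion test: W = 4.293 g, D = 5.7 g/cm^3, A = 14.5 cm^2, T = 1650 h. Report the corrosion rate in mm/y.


Apply the mm/y weight-loss relation: CR = 87600 * W / (D * A * T)
Numerator: 87600 * 4.293 = 376066.8
Denominator: 5.7 * 14.5 * 1650 = 136372.5
CR = 376066.8 / 136372.5 = 2.7576 mm/y

2.7576 mm/y


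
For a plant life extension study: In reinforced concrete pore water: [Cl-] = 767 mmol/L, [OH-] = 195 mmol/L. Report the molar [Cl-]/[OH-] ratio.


Threshold parameter = [Cl-] / [OH-] (molar basis; both in mmol/L, so units cancel)
Ratio = 767 / 195 = 3.93

3.93


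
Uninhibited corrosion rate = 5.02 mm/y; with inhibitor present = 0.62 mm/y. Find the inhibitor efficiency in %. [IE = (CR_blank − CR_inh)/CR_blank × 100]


Apply the inhibitor-efficiency definition: IE = (CR_blank − CR_inh)/CR_blank × 100
IE = (5.02 − 0.62) / 5.02 × 100
IE = 4.4 / 5.02 × 100 = 87.6 %

87.6 %


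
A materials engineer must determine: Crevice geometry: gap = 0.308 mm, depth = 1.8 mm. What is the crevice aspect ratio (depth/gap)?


Aspect ratio = depth / gap
Ratio = 1.8 / 0.308 = 5.8

5.8


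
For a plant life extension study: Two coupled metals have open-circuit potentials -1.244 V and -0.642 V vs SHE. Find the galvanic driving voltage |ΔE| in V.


Driving voltage is the absolute potential difference.
|ΔE| = |-1.244 − (-0.642)| = 0.602 V

0.602 V


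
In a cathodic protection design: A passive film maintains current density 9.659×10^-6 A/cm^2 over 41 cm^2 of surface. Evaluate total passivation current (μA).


I = i_pass * A, then convert A → μA (×10^6)
I = 9.659×10^-6 * 41 * 10^6 = 396.02 μA

396.02 μA


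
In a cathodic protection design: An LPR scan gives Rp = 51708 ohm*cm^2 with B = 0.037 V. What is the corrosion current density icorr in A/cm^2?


Apply the Stern-Geary relation: icorr = B / Rp
icorr = 0.037 / 51708 = 7.156×10^-7 A/cm^2

7.156×10^-7 A/cm^2


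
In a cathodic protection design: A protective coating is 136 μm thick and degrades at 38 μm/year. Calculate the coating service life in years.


Service life = thickness / degradation rate
Life = 136 / 38 = 3.6 years

3.6 years


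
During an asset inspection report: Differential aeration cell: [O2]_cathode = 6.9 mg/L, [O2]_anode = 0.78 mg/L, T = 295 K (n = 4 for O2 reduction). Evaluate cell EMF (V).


Apply the Nernst concentration-cell relation: E = (RT/nF)*ln(C_cathode/C_anode)
RT/nF = 8.314*295/(4*96485) = 0.00635495 V
ln(6.9/0.78) = 2.17998
E = 0.00635495 * 2.17998 = 0.01385 V

0.01385 V


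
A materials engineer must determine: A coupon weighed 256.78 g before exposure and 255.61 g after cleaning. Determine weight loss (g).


Weight loss = initial − final
WL = 256.78 − 255.61 = 1.17 g

1.17 g


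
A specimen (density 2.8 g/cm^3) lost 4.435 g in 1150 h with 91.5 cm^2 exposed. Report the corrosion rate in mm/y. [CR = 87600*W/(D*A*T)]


Apply the mm/y weight-loss relation: CR = 87600 * W / (D * A * T)
Numerator: 87600 * 4.435 = 388506.0
Denominator: 2.8 * 91.5 * 1150 = 294630.0
CR = 388506.0 / 294630.0 = 1.3186 mm/y

1.3186 mm/y


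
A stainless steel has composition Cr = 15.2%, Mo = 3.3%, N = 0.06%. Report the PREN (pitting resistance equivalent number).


Apply the PREN formula: PREN = Cr + 3.3*Mo + 16*N
PREN = 15.2 + 3.3*3.3 + 16*0.06
PREN = 15.2 + 10.89 + 0.96 = 27.05

27.05


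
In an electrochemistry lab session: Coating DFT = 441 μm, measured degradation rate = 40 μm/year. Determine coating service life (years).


Service life = thickness / degradation rate
Life = 441 / 40 = 11.0 years

11.0 years


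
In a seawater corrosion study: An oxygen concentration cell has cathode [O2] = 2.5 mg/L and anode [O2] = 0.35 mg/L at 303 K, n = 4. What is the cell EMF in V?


Apply the Nernst concentration-cell relation: E = (RT/nF)*ln(C_cathode/C_anode)
RT/nF = 8.314*303/(4*96485) = 0.00652729 V
ln(2.5/0.35) = 1.96611
E = 0.00652729 * 1.96611 = 0.01283 V

0.01283 V


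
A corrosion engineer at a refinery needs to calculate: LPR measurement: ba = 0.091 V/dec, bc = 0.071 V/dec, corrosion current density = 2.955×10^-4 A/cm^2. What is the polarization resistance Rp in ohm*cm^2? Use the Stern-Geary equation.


Apply the Stern-Geary equation: Rp = ba*bc / (2.303*icorr*(ba+bc))
ba*bc = 0.091*0.071 = 0.006461
ba+bc = 0.162; 2.303*icorr*(ba+bc) = 2.303*2.955×10^-4*0.162 = 1.1024691×10^-4
Rp = 0.006461 / 1.1024691×10^-4 = 58.6 ohm*cm^2

58.6 ohm*cm^2


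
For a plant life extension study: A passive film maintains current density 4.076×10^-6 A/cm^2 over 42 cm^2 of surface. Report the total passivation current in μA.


I = i_pass * A, then convert A → μA (×10^6)
I = 4.076×10^-6 * 42 * 10^6 = 171.19 μA

171.19 μA


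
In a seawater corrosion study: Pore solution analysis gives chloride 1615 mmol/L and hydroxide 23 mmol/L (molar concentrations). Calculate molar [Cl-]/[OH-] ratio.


Threshold parameter = [Cl-] / [OH-] (molar basis; both in mmol/L, so units cancel)
Ratio = 1615 / 23 = 70.22

70.22


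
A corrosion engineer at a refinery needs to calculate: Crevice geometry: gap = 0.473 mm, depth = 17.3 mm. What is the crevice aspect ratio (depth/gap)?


Aspect ratio = depth / gap
Ratio = 17.3 / 0.473 = 36.6

36.6


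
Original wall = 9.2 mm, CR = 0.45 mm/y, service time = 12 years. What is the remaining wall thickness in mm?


Remaining wall = original − CR × time
t = 9.2 − 0.45*12 = 9.2 − 5.4 = 3.8 mm

3.8 mm


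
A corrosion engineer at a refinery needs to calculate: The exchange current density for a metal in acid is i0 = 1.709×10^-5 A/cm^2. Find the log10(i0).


i0 = 1.709×10^-5 A/cm^2
log10(i0) = -4.767

-4.767


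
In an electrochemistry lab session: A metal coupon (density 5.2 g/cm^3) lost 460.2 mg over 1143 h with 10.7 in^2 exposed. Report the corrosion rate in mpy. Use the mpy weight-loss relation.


Apply the mpy weight-loss relation: CR = 534 * W / (D * A * T)
Numerator: 534 * 460.2 = 245746.8
Denominator: 5.2 * 10.7 * 1143 = 63596.52
CR = 245746.8 / 63596.52 = 3.86415 mpy

3.86415 mpy
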